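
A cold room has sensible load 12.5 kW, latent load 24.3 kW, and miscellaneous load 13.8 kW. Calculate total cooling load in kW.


Q_total = Q_s + Q_l + Q_misc
Q_total = 12.5 + 24.3 + 13.8
Q_total = 50.6 kW

50.6


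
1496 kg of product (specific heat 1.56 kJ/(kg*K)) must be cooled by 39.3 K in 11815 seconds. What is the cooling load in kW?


Q = m * cp * dT / t
Q = 1496 * 1.56 * 39.3 / 11815
Q = 7.763 kW

7.763


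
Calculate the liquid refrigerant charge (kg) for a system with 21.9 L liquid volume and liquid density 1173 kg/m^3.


Charge = V * rho / 1000
Charge = 21.9 * 1173 / 1000
Charge = 25.69 kg

25.69


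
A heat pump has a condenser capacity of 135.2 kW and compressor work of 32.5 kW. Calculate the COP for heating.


COP_hp = Q_cond / W
COP_hp = 135.2 / 32.5
COP_hp = 4.16

4.16


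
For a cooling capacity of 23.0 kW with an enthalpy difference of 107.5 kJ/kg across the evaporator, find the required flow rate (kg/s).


m_dot = Q / dh
m_dot = 23.0 / 107.5
m_dot = 0.214 kg/s

0.214


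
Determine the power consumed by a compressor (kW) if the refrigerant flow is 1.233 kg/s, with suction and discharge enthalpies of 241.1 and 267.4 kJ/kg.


dh = 267.4 - 241.1 = 26.3 kJ/kg
W = m_dot * dh = 1.233 * 26.3 = 32.43 kW

32.43


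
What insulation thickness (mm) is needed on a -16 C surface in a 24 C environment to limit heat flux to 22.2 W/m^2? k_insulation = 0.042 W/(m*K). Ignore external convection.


dT = 24 - (-16) = 40 K
thickness = k * dT / q_max * 1000
thickness = 0.042 * 40 / 22.2 * 1000
thickness = 75.7 mm

75.7


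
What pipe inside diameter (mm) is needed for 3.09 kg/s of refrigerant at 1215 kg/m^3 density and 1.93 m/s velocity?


A = m_dot / (rho * v) = 3.09 / (1215 * 1.93) = 0.001317725325 m^2
d = sqrt(4*A/pi) * 1000
d = 41.0 mm

41.0


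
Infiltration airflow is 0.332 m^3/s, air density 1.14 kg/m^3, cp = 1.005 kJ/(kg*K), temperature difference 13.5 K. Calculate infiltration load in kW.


Q = V_dot * rho * cp * dT
Q = 0.332 * 1.14 * 1.005 * 13.5
Q = 5.135 kW

5.135


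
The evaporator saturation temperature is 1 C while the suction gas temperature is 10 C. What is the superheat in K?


Superheat = T_suction - T_evap
Superheat = 10 - (1)
Superheat = 9 K

9


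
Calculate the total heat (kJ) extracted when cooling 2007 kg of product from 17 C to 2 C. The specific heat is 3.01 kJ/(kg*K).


dT = 17 - (2) = 15 K
Q = m * cp * dT = 2007 * 3.01 * 15
Q = 90616 kJ

90616


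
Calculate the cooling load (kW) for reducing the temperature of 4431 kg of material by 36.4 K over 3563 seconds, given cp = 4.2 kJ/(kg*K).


Q = m * cp * dT / t
Q = 4431 * 4.2 * 36.4 / 3563
Q = 190.124 kW

190.124


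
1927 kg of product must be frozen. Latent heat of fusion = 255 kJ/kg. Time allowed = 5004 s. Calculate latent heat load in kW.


Q_lat = m * h_fg / t
Q_lat = 1927 * 255 / 5004
Q_lat = 98.2 kW

98.2


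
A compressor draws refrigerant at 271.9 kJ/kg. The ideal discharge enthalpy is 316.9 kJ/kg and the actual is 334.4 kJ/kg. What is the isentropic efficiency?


dh_ideal = 316.9 - 271.9 = 45.0 kJ/kg
dh_actual = 334.4 - 271.9 = 62.5 kJ/kg
eta_s = dh_ideal / dh_actual = 45.0 / 62.5
eta_s = 0.72

0.72


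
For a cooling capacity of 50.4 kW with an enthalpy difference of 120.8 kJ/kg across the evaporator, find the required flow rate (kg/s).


m_dot = Q / dh
m_dot = 50.4 / 120.8
m_dot = 0.4172 kg/s

0.4172


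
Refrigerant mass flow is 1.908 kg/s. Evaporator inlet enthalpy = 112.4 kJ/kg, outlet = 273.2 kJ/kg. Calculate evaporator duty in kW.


dh = 273.2 - 112.4 = 160.8 kJ/kg
Q_evap = m_dot * dh = 1.908 * 160.8
Q_evap = 306.81 kW

306.81


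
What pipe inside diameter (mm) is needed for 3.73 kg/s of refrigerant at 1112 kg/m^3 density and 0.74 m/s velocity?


A = m_dot / (rho * v) = 3.73 / (1112 * 0.74) = 0.004532860198 m^2
d = sqrt(4*A/pi) * 1000
d = 76.0 mm

76.0


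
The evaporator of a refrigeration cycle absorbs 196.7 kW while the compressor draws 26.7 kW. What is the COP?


COP = Q_evap / W
COP = 196.7 / 26.7
COP = 7.367

7.367


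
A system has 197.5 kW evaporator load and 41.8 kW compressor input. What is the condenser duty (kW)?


Q_cond = Q_evap + W
Q_cond = 197.5 + 41.8
Q_cond = 239.3 kW

239.3


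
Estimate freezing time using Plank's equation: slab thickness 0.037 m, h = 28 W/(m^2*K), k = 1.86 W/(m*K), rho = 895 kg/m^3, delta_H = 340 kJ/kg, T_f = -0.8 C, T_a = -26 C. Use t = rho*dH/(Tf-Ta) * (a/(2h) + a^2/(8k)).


dT = -0.8 - (-26) = 25.2 K
term1 = a/(2h) = 0.037/(2*28) = 0.0006607142857
term2 = a^2/(8k) = 0.037^2/(8*1.86) = 0.00009200268817
t = rho*dH*1000/dT * (term1 + term2)
t = 895*340*1000/25.2 * (0.0006607142857 + 0.00009200268817)
t = 9089 s

9089


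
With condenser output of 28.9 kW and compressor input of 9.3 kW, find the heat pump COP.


COP_hp = Q_cond / W
COP_hp = 28.9 / 9.3
COP_hp = 3.108

3.108


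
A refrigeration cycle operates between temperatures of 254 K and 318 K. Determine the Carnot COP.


dT = 318 - 254 = 64 K
COP_carnot = T_cold / dT = 254 / 64
COP_carnot = 3.969

3.969


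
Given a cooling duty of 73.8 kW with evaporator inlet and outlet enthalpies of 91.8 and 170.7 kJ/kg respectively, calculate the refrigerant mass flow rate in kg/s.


dh = 170.7 - 91.8 = 78.9 kJ/kg
m_dot = Q / dh = 73.8 / 78.9 = 0.9354 kg/s

0.9354


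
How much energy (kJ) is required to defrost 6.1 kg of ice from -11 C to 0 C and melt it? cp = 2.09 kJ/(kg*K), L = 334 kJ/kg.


Sensible heat = cp * dT = 2.09 * 11 = 22.99 kJ/kg
Total per kg = 22.99 + 334 = 356.99 kJ/kg
Q = m * total = 6.1 * 356.99
Q = 2177.6 kJ

2177.6


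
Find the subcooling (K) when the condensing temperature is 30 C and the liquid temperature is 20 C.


Subcooling = T_cond - T_liquid
Subcooling = 30 - 20
Subcooling = 10 K

10


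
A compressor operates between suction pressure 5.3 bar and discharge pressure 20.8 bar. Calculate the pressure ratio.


PR = P_high / P_low
PR = 20.8 / 5.3
PR = 3.925

3.925


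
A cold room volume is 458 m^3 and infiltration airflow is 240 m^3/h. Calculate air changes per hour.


ACH = flow / volume
ACH = 240 / 458
ACH = 0.524

0.524


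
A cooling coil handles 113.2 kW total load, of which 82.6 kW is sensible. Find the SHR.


SHR = Q_sensible / Q_total
SHR = 82.6 / 113.2
SHR = 0.73

0.73


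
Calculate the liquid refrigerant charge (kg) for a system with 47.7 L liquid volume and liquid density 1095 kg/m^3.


Charge = V * rho / 1000
Charge = 47.7 * 1095 / 1000
Charge = 52.23 kg

52.23


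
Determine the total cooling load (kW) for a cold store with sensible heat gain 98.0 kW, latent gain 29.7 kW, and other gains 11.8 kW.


Q_total = Q_s + Q_l + Q_misc
Q_total = 98.0 + 29.7 + 11.8
Q_total = 139.5 kW

139.5


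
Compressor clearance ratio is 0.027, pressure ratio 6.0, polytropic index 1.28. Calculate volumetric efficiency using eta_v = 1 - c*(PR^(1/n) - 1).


PR^(1/n) = 6.0^(1/1.28) = 4.05443801
eta_v = 1 - 0.027 * (4.05443801 - 1)
eta_v = 0.9175

0.9175


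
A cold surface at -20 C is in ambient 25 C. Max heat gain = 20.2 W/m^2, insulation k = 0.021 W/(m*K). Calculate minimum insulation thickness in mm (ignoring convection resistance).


dT = 25 - (-20) = 45 K
thickness = k * dT / q_max * 1000
thickness = 0.021 * 45 / 20.2 * 1000
thickness = 46.8 mm

46.8


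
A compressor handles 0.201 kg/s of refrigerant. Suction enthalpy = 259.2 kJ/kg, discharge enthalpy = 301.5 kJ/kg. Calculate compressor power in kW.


dh = 301.5 - 259.2 = 42.3 kJ/kg
W = m_dot * dh = 0.201 * 42.3 = 8.5 kW

8.5


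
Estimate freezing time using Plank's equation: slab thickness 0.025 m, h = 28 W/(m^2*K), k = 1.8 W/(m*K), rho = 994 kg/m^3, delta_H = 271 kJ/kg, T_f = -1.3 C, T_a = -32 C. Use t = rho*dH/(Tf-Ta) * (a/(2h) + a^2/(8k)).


dT = -1.3 - (-32) = 30.7 K
term1 = a/(2h) = 0.025/(2*28) = 0.0004464285714
term2 = a^2/(8k) = 0.025^2/(8*1.8) = 0.00004340277778
t = rho*dH*1000/dT * (term1 + term2)
t = 994*271*1000/30.7 * (0.0004464285714 + 0.00004340277778)
t = 4298 s

4298


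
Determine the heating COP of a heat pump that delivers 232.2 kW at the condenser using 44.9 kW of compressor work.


COP_hp = Q_cond / W
COP_hp = 232.2 / 44.9
COP_hp = 5.171

5.171


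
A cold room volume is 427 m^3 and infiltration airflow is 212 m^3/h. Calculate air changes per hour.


ACH = flow / volume
ACH = 212 / 427
ACH = 0.496

0.496


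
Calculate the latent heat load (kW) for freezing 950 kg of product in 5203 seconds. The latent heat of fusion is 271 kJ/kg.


Q_lat = m * h_fg / t
Q_lat = 950 * 271 / 5203
Q_lat = 49.48 kW

49.48


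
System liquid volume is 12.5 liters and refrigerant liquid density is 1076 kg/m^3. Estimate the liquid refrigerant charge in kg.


Charge = V * rho / 1000
Charge = 12.5 * 1076 / 1000
Charge = 13.45 kg

13.45


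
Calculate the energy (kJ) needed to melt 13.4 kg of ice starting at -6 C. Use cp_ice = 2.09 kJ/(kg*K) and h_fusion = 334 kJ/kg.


Sensible heat = cp * dT = 2.09 * 6 = 12.54 kJ/kg
Total per kg = 12.54 + 334 = 346.54 kJ/kg
Q = m * total = 13.4 * 346.54
Q = 4643.6 kJ

4643.6


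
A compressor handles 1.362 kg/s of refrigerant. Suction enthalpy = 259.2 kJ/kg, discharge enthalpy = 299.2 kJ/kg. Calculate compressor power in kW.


dh = 299.2 - 259.2 = 40.0 kJ/kg
W = m_dot * dh = 1.362 * 40.0 = 54.48 kW

54.48


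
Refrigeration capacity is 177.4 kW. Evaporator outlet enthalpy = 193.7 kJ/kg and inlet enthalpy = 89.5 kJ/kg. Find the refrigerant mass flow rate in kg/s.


dh = 193.7 - 89.5 = 104.2 kJ/kg
m_dot = Q / dh = 177.4 / 104.2 = 1.7025 kg/s

1.7025


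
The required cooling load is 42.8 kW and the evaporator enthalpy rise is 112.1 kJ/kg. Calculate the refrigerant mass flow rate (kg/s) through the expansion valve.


m_dot = Q / dh
m_dot = 42.8 / 112.1
m_dot = 0.3818 kg/s

0.3818


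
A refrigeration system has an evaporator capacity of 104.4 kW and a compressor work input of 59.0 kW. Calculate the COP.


COP = Q_evap / W
COP = 104.4 / 59.0
COP = 1.769

1.769


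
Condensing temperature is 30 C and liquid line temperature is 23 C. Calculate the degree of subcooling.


Subcooling = T_cond - T_liquid
Subcooling = 30 - 23
Subcooling = 7 K

7


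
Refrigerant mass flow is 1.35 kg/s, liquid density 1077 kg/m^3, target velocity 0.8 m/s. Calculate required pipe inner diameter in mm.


A = m_dot / (rho * v) = 1.35 / (1077 * 0.8) = 0.001566852368 m^2
d = sqrt(4*A/pi) * 1000
d = 44.7 mm

44.7


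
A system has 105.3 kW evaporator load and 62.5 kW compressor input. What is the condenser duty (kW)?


Q_cond = Q_evap + W
Q_cond = 105.3 + 62.5
Q_cond = 167.8 kW

167.8


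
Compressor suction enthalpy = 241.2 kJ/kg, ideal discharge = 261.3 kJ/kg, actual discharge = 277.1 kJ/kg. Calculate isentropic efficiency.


dh_ideal = 261.3 - 241.2 = 20.1 kJ/kg
dh_actual = 277.1 - 241.2 = 35.9 kJ/kg
eta_s = dh_ideal / dh_actual = 20.1 / 35.9
eta_s = 0.5599

0.5599


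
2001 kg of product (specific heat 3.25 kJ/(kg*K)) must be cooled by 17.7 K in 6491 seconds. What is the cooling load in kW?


Q = m * cp * dT / t
Q = 2001 * 3.25 * 17.7 / 6491
Q = 17.733 kW

17.733


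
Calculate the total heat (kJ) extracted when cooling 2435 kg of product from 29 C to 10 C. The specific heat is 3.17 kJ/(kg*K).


dT = 29 - (10) = 19 K
Q = m * cp * dT = 2435 * 3.17 * 19
Q = 146660 kJ

146660


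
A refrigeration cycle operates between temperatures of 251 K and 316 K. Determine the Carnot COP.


dT = 316 - 251 = 65 K
COP_carnot = T_cold / dT = 251 / 65
COP_carnot = 3.862

3.862


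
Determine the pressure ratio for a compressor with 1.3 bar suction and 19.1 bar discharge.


PR = P_high / P_low
PR = 19.1 / 1.3
PR = 14.692

14.692


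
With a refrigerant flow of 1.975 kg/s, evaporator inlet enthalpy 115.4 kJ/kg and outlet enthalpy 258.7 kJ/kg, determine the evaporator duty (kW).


dh = 258.7 - 115.4 = 143.3 kJ/kg
Q_evap = m_dot * dh = 1.975 * 143.3
Q_evap = 283.02 kW

283.02


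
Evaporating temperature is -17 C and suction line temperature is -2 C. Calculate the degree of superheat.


Superheat = T_suction - T_evap
Superheat = -2 - (-17)
Superheat = 15 K

15


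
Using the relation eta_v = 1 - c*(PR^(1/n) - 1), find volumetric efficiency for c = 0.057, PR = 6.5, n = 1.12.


PR^(1/n) = 6.5^(1/1.12) = 5.3188225
eta_v = 1 - 0.057 * (5.3188225 - 1)
eta_v = 0.7538

0.7538


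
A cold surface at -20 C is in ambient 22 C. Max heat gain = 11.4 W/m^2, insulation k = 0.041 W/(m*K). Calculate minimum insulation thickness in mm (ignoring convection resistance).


dT = 22 - (-20) = 42 K
thickness = k * dT / q_max * 1000
thickness = 0.041 * 42 / 11.4 * 1000
thickness = 151.1 mm

151.1


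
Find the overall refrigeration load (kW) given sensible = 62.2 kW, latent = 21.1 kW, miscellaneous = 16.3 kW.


Q_total = Q_s + Q_l + Q_misc
Q_total = 62.2 + 21.1 + 16.3
Q_total = 99.6 kW

99.6


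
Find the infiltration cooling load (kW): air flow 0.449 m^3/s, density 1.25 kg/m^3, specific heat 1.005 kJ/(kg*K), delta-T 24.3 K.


Q = V_dot * rho * cp * dT
Q = 0.449 * 1.25 * 1.005 * 24.3
Q = 13.707 kW

13.707


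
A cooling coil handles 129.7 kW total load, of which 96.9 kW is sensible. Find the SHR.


SHR = Q_sensible / Q_total
SHR = 96.9 / 129.7
SHR = 0.747

0.747


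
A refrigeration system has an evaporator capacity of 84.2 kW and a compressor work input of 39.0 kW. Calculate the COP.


COP = Q_evap / W
COP = 84.2 / 39.0
COP = 2.159

2.159


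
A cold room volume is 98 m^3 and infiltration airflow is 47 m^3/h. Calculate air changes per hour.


ACH = flow / volume
ACH = 47 / 98
ACH = 0.48

0.48


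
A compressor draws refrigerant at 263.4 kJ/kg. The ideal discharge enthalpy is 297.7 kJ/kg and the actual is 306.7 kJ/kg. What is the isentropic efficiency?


dh_ideal = 297.7 - 263.4 = 34.3 kJ/kg
dh_actual = 306.7 - 263.4 = 43.3 kJ/kg
eta_s = dh_ideal / dh_actual = 34.3 / 43.3
eta_s = 0.7921

0.7921


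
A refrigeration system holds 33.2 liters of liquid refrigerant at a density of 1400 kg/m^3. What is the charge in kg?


Charge = V * rho / 1000
Charge = 33.2 * 1400 / 1000
Charge = 46.48 kg

46.48


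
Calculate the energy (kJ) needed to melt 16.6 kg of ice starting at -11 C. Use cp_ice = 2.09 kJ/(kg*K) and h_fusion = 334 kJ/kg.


Sensible heat = cp * dT = 2.09 * 11 = 22.99 kJ/kg
Total per kg = 22.99 + 334 = 356.99 kJ/kg
Q = m * total = 16.6 * 356.99
Q = 5926.0 kJ

5926.0


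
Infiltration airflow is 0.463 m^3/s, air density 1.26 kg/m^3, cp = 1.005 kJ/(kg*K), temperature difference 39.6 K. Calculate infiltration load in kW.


Q = V_dot * rho * cp * dT
Q = 0.463 * 1.26 * 1.005 * 39.6
Q = 23.217 kW

23.217


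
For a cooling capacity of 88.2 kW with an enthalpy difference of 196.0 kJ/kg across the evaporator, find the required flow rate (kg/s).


m_dot = Q / dh
m_dot = 88.2 / 196.0
m_dot = 0.45 kg/s

0.45


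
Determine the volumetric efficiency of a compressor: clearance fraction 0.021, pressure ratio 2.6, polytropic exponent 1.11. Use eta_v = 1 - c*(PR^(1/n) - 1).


PR^(1/n) = 2.6^(1/1.11) = 2.36510193
eta_v = 1 - 0.021 * (2.36510193 - 1)
eta_v = 0.9713

0.9713


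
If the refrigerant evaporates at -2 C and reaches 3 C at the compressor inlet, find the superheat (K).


Superheat = T_suction - T_evap
Superheat = 3 - (-2)
Superheat = 5 K

5


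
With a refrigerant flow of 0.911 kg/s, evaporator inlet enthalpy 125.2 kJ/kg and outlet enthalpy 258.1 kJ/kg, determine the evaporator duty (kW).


dh = 258.1 - 125.2 = 132.9 kJ/kg
Q_evap = m_dot * dh = 0.911 * 132.9
Q_evap = 121.07 kW

121.07


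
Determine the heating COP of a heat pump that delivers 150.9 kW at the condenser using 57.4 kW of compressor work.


COP_hp = Q_cond / W
COP_hp = 150.9 / 57.4
COP_hp = 2.629

2.629


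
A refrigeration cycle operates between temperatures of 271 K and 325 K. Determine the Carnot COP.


dT = 325 - 271 = 54 K
COP_carnot = T_cold / dT = 271 / 54
COP_carnot = 5.019

5.019


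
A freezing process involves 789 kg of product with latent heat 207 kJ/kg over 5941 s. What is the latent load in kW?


Q_lat = m * h_fg / t
Q_lat = 789 * 207 / 5941
Q_lat = 27.49 kW

27.49


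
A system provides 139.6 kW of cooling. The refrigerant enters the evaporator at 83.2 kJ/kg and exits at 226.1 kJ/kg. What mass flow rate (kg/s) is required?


dh = 226.1 - 83.2 = 142.9 kJ/kg
m_dot = Q / dh = 139.6 / 142.9 = 0.9769 kg/s

0.9769


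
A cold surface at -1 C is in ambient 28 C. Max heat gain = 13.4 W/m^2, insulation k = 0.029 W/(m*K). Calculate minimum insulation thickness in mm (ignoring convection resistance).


dT = 28 - (-1) = 29 K
thickness = k * dT / q_max * 1000
thickness = 0.029 * 29 / 13.4 * 1000
thickness = 62.8 mm

62.8


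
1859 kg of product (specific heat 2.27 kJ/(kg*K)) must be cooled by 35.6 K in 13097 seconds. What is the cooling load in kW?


Q = m * cp * dT / t
Q = 1859 * 2.27 * 35.6 / 13097
Q = 11.471 kW

11.471


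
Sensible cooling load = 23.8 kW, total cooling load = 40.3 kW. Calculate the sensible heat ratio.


SHR = Q_sensible / Q_total
SHR = 23.8 / 40.3
SHR = 0.591

0.591


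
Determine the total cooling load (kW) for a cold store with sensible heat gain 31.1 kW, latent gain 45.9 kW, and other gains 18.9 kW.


Q_total = Q_s + Q_l + Q_misc
Q_total = 31.1 + 45.9 + 18.9
Q_total = 95.9 kW

95.9


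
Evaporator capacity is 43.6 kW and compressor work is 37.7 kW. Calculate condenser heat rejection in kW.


Q_cond = Q_evap + W
Q_cond = 43.6 + 37.7
Q_cond = 81.3 kW

81.3


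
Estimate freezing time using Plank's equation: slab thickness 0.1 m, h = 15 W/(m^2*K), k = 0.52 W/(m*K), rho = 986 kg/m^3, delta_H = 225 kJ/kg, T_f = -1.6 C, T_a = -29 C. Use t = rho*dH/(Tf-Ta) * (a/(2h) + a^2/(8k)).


dT = -1.6 - (-29) = 27.4 K
term1 = a/(2h) = 0.1/(2*15) = 0.003333333333
term2 = a^2/(8k) = 0.1^2/(8*0.52) = 0.002403846154
t = rho*dH*1000/dT * (term1 + term2)
t = 986*225*1000/27.4 * (0.003333333333 + 0.002403846154)
t = 46452 s

46452


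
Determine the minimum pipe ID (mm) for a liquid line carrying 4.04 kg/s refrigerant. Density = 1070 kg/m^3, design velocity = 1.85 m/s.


A = m_dot / (rho * v) = 4.04 / (1070 * 1.85) = 0.002040919424 m^2
d = sqrt(4*A/pi) * 1000
d = 51.0 mm

51.0


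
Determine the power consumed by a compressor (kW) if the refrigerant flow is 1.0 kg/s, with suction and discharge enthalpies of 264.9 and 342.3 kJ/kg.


dh = 342.3 - 264.9 = 77.4 kJ/kg
W = m_dot * dh = 1.0 * 77.4 = 77.4 kW

77.4


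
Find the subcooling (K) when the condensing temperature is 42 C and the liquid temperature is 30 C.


Subcooling = T_cond - T_liquid
Subcooling = 42 - 30
Subcooling = 12 K

12


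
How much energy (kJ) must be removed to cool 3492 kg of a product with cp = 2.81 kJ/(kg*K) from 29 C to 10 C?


dT = 29 - (10) = 19 K
Q = m * cp * dT = 3492 * 2.81 * 19
Q = 186438 kJ

186438


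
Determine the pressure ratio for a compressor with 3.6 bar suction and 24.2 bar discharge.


PR = P_high / P_low
PR = 24.2 / 3.6
PR = 6.722

6.722


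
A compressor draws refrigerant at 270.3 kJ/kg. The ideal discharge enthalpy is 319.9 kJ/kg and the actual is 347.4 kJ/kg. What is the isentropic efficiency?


dh_ideal = 319.9 - 270.3 = 49.6 kJ/kg
dh_actual = 347.4 - 270.3 = 77.1 kJ/kg
eta_s = dh_ideal / dh_actual = 49.6 / 77.1
eta_s = 0.6433

0.6433


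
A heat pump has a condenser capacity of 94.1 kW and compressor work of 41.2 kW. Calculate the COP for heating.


COP_hp = Q_cond / W
COP_hp = 94.1 / 41.2
COP_hp = 2.284

2.284


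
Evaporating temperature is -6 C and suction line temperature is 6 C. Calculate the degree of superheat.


Superheat = T_suction - T_evap
Superheat = 6 - (-6)
Superheat = 12 K

12


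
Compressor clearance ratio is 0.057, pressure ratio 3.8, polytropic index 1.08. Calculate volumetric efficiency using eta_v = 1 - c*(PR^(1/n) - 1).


PR^(1/n) = 3.8^(1/1.08) = 3.44220446
eta_v = 1 - 0.057 * (3.44220446 - 1)
eta_v = 0.8608

0.8608


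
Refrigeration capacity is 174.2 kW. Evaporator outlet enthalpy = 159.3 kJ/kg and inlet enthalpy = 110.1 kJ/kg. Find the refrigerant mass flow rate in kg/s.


dh = 159.3 - 110.1 = 49.2 kJ/kg
m_dot = Q / dh = 174.2 / 49.2 = 3.5407 kg/s

3.5407


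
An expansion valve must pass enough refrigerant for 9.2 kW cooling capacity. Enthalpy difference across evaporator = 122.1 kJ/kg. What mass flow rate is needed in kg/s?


m_dot = Q / dh
m_dot = 9.2 / 122.1
m_dot = 0.0753 kg/s

0.0753


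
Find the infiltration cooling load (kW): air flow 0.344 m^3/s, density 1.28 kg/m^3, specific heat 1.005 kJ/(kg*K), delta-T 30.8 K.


Q = V_dot * rho * cp * dT
Q = 0.344 * 1.28 * 1.005 * 30.8
Q = 13.63 kW

13.63


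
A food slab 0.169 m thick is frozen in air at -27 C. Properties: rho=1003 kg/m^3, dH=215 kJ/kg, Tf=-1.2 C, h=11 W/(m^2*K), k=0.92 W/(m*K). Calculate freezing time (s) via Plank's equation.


dT = -1.2 - (-27) = 25.8 K
term1 = a/(2h) = 0.169/(2*11) = 0.007681818182
term2 = a^2/(8k) = 0.169^2/(8*0.92) = 0.003880570652
t = rho*dH*1000/dT * (term1 + term2)
t = 1003*215*1000/25.8 * (0.007681818182 + 0.003880570652)
t = 96642 s

96642


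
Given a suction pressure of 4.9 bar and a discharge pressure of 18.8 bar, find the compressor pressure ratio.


PR = P_high / P_low
PR = 18.8 / 4.9
PR = 3.837

3.837


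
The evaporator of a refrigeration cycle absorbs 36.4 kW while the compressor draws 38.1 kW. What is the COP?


COP = Q_evap / W
COP = 36.4 / 38.1
COP = 0.955

0.955


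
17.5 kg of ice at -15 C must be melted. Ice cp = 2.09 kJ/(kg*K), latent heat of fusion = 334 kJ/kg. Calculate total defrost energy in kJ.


Sensible heat = cp * dT = 2.09 * 15 = 31.35 kJ/kg
Total per kg = 31.35 + 334 = 365.35 kJ/kg
Q = m * total = 17.5 * 365.35
Q = 6393.6 kJ

6393.6


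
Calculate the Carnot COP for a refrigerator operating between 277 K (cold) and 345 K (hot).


dT = 345 - 277 = 68 K
COP_carnot = T_cold / dT = 277 / 68
COP_carnot = 4.074

4.074


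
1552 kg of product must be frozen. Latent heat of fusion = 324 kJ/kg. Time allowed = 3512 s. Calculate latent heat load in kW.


Q_lat = m * h_fg / t
Q_lat = 1552 * 324 / 3512
Q_lat = 143.18 kW

143.18


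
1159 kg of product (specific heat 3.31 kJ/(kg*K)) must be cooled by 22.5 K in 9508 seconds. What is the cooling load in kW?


Q = m * cp * dT / t
Q = 1159 * 3.31 * 22.5 / 9508
Q = 9.078 kW

9.078


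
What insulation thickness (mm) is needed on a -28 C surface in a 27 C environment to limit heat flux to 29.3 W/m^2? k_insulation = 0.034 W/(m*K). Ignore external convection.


dT = 27 - (-28) = 55 K
thickness = k * dT / q_max * 1000
thickness = 0.034 * 55 / 29.3 * 1000
thickness = 63.8 mm

63.8


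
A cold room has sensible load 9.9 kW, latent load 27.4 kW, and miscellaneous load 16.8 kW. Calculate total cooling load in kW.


Q_total = Q_s + Q_l + Q_misc
Q_total = 9.9 + 27.4 + 16.8
Q_total = 54.1 kW

54.1


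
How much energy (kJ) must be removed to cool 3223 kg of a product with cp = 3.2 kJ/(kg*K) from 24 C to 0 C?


dT = 24 - (0) = 24 K
Q = m * cp * dT = 3223 * 3.2 * 24
Q = 247526 kJ

247526


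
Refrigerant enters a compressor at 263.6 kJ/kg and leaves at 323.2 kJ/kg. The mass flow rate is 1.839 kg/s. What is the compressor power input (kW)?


dh = 323.2 - 263.6 = 59.6 kJ/kg
W = m_dot * dh = 1.839 * 59.6 = 109.6 kW

109.6


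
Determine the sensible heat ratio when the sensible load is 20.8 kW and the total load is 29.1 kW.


SHR = Q_sensible / Q_total
SHR = 20.8 / 29.1
SHR = 0.715

0.715


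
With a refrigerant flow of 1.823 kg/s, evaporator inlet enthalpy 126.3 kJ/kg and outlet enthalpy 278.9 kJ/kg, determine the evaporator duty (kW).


dh = 278.9 - 126.3 = 152.6 kJ/kg
Q_evap = m_dot * dh = 1.823 * 152.6
Q_evap = 278.19 kW

278.19


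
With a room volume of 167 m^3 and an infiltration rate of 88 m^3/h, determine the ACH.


ACH = flow / volume
ACH = 88 / 167
ACH = 0.527

0.527


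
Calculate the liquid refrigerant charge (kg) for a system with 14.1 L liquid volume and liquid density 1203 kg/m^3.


Charge = V * rho / 1000
Charge = 14.1 * 1203 / 1000
Charge = 16.96 kg

16.96


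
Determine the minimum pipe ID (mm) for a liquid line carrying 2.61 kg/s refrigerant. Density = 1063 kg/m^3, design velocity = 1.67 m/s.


A = m_dot / (rho * v) = 2.61 / (1063 * 1.67) = 0.00147024859 m^2
d = sqrt(4*A/pi) * 1000
d = 43.3 mm

43.3


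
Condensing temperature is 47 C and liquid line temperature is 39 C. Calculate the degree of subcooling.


Subcooling = T_cond - T_liquid
Subcooling = 47 - 39
Subcooling = 8 K

8


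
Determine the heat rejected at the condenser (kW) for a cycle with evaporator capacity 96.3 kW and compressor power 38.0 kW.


Q_cond = Q_evap + W
Q_cond = 96.3 + 38.0
Q_cond = 134.3 kW

134.3


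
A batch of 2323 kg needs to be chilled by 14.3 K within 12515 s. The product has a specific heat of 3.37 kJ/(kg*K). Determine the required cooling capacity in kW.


Q = m * cp * dT / t
Q = 2323 * 3.37 * 14.3 / 12515
Q = 8.945 kW

8.945


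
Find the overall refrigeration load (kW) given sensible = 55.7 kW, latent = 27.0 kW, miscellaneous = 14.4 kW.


Q_total = Q_s + Q_l + Q_misc
Q_total = 55.7 + 27.0 + 14.4
Q_total = 97.1 kW

97.1


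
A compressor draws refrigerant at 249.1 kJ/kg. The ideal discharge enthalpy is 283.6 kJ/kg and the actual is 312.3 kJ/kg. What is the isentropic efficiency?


dh_ideal = 283.6 - 249.1 = 34.5 kJ/kg
dh_actual = 312.3 - 249.1 = 63.2 kJ/kg
eta_s = dh_ideal / dh_actual = 34.5 / 63.2
eta_s = 0.5459

0.5459


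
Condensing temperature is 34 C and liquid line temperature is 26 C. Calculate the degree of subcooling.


Subcooling = T_cond - T_liquid
Subcooling = 34 - 26
Subcooling = 8 K

8


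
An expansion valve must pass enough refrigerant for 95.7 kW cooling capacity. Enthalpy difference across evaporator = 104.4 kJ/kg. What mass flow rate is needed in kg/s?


m_dot = Q / dh
m_dot = 95.7 / 104.4
m_dot = 0.9167 kg/s

0.9167


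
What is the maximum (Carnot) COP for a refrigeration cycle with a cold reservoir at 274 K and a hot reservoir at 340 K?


dT = 340 - 274 = 66 K
COP_carnot = T_cold / dT = 274 / 66
COP_carnot = 4.152

4.152


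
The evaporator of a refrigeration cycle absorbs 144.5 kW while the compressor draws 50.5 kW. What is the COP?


COP = Q_evap / W
COP = 144.5 / 50.5
COP = 2.861

2.861


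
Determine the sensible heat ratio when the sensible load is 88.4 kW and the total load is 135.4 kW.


SHR = Q_sensible / Q_total
SHR = 88.4 / 135.4
SHR = 0.653

0.653


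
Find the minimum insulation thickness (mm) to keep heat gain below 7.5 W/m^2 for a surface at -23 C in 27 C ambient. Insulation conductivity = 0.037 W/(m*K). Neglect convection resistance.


dT = 27 - (-23) = 50 K
thickness = k * dT / q_max * 1000
thickness = 0.037 * 50 / 7.5 * 1000
thickness = 246.7 mm

246.7


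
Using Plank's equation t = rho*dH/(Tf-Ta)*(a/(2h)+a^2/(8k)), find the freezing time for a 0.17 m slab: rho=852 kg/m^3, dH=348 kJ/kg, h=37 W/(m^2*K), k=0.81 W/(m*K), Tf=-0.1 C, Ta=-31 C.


dT = -0.1 - (-31) = 30.9 K
term1 = a/(2h) = 0.17/(2*37) = 0.002297297297
term2 = a^2/(8k) = 0.17^2/(8*0.81) = 0.004459876543
t = rho*dH*1000/dT * (term1 + term2)
t = 852*348*1000/30.9 * (0.002297297297 + 0.004459876543)
t = 64837 s

64837


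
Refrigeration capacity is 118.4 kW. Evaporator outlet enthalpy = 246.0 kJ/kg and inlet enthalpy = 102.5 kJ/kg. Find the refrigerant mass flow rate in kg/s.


dh = 246.0 - 102.5 = 143.5 kJ/kg
m_dot = Q / dh = 118.4 / 143.5 = 0.8251 kg/s

0.8251


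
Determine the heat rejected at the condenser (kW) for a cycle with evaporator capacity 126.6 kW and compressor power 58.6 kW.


Q_cond = Q_evap + W
Q_cond = 126.6 + 58.6
Q_cond = 185.2 kW

185.2


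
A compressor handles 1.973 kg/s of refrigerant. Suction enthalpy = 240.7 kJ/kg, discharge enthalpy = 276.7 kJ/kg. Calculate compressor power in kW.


dh = 276.7 - 240.7 = 36.0 kJ/kg
W = m_dot * dh = 1.973 * 36.0 = 71.03 kW

71.03


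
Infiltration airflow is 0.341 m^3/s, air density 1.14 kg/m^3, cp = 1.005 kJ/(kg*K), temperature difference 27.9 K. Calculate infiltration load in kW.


Q = V_dot * rho * cp * dT
Q = 0.341 * 1.14 * 1.005 * 27.9
Q = 10.9 kW

10.9


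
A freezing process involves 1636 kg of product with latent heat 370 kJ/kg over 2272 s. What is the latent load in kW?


Q_lat = m * h_fg / t
Q_lat = 1636 * 370 / 2272
Q_lat = 266.43 kW

266.43


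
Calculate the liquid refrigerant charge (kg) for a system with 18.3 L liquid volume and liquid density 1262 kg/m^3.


Charge = V * rho / 1000
Charge = 18.3 * 1262 / 1000
Charge = 23.09 kg

23.09


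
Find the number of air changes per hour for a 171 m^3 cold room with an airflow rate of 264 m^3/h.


ACH = flow / volume
ACH = 264 / 171
ACH = 1.544

1.544


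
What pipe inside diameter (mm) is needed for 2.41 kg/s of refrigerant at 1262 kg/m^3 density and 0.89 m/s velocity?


A = m_dot / (rho * v) = 2.41 / (1262 * 0.89) = 0.002145693477 m^2
d = sqrt(4*A/pi) * 1000
d = 52.3 mm

52.3


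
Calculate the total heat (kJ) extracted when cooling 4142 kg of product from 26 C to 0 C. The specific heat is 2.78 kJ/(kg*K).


dT = 26 - (0) = 26 K
Q = m * cp * dT = 4142 * 2.78 * 26
Q = 299384 kJ

299384


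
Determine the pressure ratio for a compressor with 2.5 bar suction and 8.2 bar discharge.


PR = P_high / P_low
PR = 8.2 / 2.5
PR = 3.28

3.28


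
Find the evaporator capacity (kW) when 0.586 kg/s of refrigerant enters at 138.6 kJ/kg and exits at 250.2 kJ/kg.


dh = 250.2 - 138.6 = 111.6 kJ/kg
Q_evap = m_dot * dh = 0.586 * 111.6
Q_evap = 65.4 kW

65.4


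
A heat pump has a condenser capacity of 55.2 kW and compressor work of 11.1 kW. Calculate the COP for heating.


COP_hp = Q_cond / W
COP_hp = 55.2 / 11.1
COP_hp = 4.973

4.973


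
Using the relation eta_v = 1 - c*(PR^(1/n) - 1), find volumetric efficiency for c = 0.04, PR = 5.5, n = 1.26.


PR^(1/n) = 5.5^(1/1.26) = 3.86891721
eta_v = 1 - 0.04 * (3.86891721 - 1)
eta_v = 0.8852

0.8852


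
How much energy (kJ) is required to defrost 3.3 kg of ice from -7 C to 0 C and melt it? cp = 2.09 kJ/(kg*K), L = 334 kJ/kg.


Sensible heat = cp * dT = 2.09 * 7 = 14.63 kJ/kg
Total per kg = 14.63 + 334 = 348.63 kJ/kg
Q = m * total = 3.3 * 348.63
Q = 1150.5 kJ

1150.5


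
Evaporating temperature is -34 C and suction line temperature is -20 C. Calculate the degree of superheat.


Superheat = T_suction - T_evap
Superheat = -20 - (-34)
Superheat = 14 K

14


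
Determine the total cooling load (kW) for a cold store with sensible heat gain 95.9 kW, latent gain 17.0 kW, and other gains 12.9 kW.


Q_total = Q_s + Q_l + Q_misc
Q_total = 95.9 + 17.0 + 12.9
Q_total = 125.8 kW

125.8


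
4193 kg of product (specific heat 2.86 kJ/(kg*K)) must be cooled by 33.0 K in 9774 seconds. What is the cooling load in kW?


Q = m * cp * dT / t
Q = 4193 * 2.86 * 33.0 / 9774
Q = 40.489 kW

40.489


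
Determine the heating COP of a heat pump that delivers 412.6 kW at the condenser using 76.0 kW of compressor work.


COP_hp = Q_cond / W
COP_hp = 412.6 / 76.0
COP_hp = 5.429

5.429


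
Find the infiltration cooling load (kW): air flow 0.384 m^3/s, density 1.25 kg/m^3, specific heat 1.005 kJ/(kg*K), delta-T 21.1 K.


Q = V_dot * rho * cp * dT
Q = 0.384 * 1.25 * 1.005 * 21.1
Q = 10.179 kW

10.179


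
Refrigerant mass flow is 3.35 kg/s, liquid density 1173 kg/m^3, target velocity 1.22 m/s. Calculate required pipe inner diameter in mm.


A = m_dot / (rho * v) = 3.35 / (1173 * 1.22) = 0.002340922114 m^2
d = sqrt(4*A/pi) * 1000
d = 54.6 mm

54.6


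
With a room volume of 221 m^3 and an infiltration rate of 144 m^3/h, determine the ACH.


ACH = flow / volume
ACH = 144 / 221
ACH = 0.652

0.652


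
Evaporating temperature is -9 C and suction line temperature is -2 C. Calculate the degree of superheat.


Superheat = T_suction - T_evap
Superheat = -2 - (-9)
Superheat = 7 K

7


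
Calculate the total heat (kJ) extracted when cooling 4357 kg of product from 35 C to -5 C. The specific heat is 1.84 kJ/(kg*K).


dT = 35 - (-5) = 40 K
Q = m * cp * dT = 4357 * 1.84 * 40
Q = 320675 kJ

320675


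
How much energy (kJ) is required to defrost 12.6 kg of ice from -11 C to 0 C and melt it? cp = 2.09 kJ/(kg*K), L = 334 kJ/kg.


Sensible heat = cp * dT = 2.09 * 11 = 22.99 kJ/kg
Total per kg = 22.99 + 334 = 356.99 kJ/kg
Q = m * total = 12.6 * 356.99
Q = 4498.1 kJ

4498.1


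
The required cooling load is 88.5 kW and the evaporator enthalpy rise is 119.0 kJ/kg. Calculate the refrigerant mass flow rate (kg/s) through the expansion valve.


m_dot = Q / dh
m_dot = 88.5 / 119.0
m_dot = 0.7437 kg/s

0.7437


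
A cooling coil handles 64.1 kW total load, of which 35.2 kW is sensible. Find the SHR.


SHR = Q_sensible / Q_total
SHR = 35.2 / 64.1
SHR = 0.549

0.549


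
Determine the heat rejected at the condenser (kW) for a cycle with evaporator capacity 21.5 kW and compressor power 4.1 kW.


Q_cond = Q_evap + W
Q_cond = 21.5 + 4.1
Q_cond = 25.6 kW

25.6


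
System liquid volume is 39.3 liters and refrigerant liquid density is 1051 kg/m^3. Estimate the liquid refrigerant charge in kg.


Charge = V * rho / 1000
Charge = 39.3 * 1051 / 1000
Charge = 41.3 kg

41.3


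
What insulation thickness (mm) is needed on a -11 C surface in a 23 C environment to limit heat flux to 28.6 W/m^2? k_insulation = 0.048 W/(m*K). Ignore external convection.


dT = 23 - (-11) = 34 K
thickness = k * dT / q_max * 1000
thickness = 0.048 * 34 / 28.6 * 1000
thickness = 57.1 mm

57.1


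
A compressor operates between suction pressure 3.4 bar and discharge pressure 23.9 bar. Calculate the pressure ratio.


PR = P_high / P_low
PR = 23.9 / 3.4
PR = 7.029

7.029


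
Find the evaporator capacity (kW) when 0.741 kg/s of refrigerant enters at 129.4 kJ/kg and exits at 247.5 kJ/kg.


dh = 247.5 - 129.4 = 118.1 kJ/kg
Q_evap = m_dot * dh = 0.741 * 118.1
Q_evap = 87.51 kW

87.51


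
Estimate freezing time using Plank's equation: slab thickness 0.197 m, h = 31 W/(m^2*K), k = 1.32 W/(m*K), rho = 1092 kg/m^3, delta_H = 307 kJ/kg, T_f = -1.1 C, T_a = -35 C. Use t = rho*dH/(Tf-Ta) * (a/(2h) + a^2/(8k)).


dT = -1.1 - (-35) = 33.9 K
term1 = a/(2h) = 0.197/(2*31) = 0.003177419355
term2 = a^2/(8k) = 0.197^2/(8*1.32) = 0.003675094697
t = rho*dH*1000/dT * (term1 + term2)
t = 1092*307*1000/33.9 * (0.003177419355 + 0.003675094697)
t = 67766 s

67766


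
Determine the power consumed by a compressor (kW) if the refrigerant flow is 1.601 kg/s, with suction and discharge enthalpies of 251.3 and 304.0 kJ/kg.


dh = 304.0 - 251.3 = 52.7 kJ/kg
W = m_dot * dh = 1.601 * 52.7 = 84.37 kW

84.37


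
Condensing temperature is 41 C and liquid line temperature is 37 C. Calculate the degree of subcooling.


Subcooling = T_cond - T_liquid
Subcooling = 41 - 37
Subcooling = 4 K

4


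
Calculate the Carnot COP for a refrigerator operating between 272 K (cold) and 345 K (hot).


dT = 345 - 272 = 73 K
COP_carnot = T_cold / dT = 272 / 73
COP_carnot = 3.726

3.726


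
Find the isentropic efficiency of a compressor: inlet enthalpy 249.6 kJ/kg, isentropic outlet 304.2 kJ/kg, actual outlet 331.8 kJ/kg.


dh_ideal = 304.2 - 249.6 = 54.6 kJ/kg
dh_actual = 331.8 - 249.6 = 82.2 kJ/kg
eta_s = dh_ideal / dh_actual = 54.6 / 82.2
eta_s = 0.6642

0.6642


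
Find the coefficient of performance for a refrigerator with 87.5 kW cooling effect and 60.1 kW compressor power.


COP = Q_evap / W
COP = 87.5 / 60.1
COP = 1.456

1.456


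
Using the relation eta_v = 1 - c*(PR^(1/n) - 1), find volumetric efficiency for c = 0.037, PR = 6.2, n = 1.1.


PR^(1/n) = 6.2^(1/1.1) = 5.2523793
eta_v = 1 - 0.037 * (5.2523793 - 1)
eta_v = 0.8427

0.8427


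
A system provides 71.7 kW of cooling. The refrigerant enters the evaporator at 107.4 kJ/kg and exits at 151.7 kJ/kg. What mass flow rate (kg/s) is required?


dh = 151.7 - 107.4 = 44.3 kJ/kg
m_dot = Q / dh = 71.7 / 44.3 = 1.6185 kg/s

1.6185


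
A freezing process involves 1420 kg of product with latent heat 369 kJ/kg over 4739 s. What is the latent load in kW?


Q_lat = m * h_fg / t
Q_lat = 1420 * 369 / 4739
Q_lat = 110.57 kW

110.57


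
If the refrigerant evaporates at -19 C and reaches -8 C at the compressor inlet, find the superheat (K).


Superheat = T_suction - T_evap
Superheat = -8 - (-19)
Superheat = 11 K

11


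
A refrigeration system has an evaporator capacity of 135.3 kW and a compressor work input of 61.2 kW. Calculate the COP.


COP = Q_evap / W
COP = 135.3 / 61.2
COP = 2.211

2.211


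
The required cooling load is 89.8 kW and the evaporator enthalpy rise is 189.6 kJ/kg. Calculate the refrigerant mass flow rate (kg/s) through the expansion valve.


m_dot = Q / dh
m_dot = 89.8 / 189.6
m_dot = 0.4736 kg/s

0.4736


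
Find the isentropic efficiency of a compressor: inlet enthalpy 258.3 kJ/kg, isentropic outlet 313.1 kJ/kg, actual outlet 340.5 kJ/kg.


dh_ideal = 313.1 - 258.3 = 54.8 kJ/kg
dh_actual = 340.5 - 258.3 = 82.2 kJ/kg
eta_s = dh_ideal / dh_actual = 54.8 / 82.2
eta_s = 0.6667

0.6667


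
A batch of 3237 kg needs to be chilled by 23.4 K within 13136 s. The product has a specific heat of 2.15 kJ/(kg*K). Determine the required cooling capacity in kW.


Q = m * cp * dT / t
Q = 3237 * 2.15 * 23.4 / 13136
Q = 12.397 kW

12.397


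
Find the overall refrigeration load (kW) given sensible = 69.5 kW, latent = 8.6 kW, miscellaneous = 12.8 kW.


Q_total = Q_s + Q_l + Q_misc
Q_total = 69.5 + 8.6 + 12.8
Q_total = 90.9 kW

90.9


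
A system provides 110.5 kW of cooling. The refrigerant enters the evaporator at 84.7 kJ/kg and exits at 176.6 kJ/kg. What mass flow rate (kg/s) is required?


dh = 176.6 - 84.7 = 91.9 kJ/kg
m_dot = Q / dh = 110.5 / 91.9 = 1.2024 kg/s

1.2024


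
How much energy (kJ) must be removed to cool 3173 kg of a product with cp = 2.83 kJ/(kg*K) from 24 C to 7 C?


dT = 24 - (7) = 17 K
Q = m * cp * dT = 3173 * 2.83 * 17
Q = 152653 kJ

152653


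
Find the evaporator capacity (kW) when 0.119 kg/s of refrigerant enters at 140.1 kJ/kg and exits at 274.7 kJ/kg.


dh = 274.7 - 140.1 = 134.6 kJ/kg
Q_evap = m_dot * dh = 0.119 * 134.6
Q_evap = 16.02 kW

16.02


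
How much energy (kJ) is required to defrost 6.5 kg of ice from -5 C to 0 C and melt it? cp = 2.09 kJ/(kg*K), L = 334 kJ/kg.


Sensible heat = cp * dT = 2.09 * 5 = 10.45 kJ/kg
Total per kg = 10.45 + 334 = 344.45 kJ/kg
Q = m * total = 6.5 * 344.45
Q = 2238.9 kJ

2238.9


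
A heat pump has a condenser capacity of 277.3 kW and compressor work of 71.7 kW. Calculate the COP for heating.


COP_hp = Q_cond / W
COP_hp = 277.3 / 71.7
COP_hp = 3.868

3.868


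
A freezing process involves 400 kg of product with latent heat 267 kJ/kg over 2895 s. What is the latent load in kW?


Q_lat = m * h_fg / t
Q_lat = 400 * 267 / 2895
Q_lat = 36.89 kW

36.89


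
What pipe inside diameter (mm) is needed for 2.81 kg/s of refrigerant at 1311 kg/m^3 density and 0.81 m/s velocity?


A = m_dot / (rho * v) = 2.81 / (1311 * 0.81) = 0.002646175288 m^2
d = sqrt(4*A/pi) * 1000
d = 58.0 mm

58.0


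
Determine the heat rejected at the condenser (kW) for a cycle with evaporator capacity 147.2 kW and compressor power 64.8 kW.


Q_cond = Q_evap + W
Q_cond = 147.2 + 64.8
Q_cond = 212.0 kW

212.0


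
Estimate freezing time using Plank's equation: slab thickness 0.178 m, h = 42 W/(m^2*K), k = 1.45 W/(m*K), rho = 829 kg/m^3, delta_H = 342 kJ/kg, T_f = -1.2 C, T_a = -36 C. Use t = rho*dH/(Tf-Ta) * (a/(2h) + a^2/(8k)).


dT = -1.2 - (-36) = 34.8 K
term1 = a/(2h) = 0.178/(2*42) = 0.002119047619
term2 = a^2/(8k) = 0.178^2/(8*1.45) = 0.00273137931
t = rho*dH*1000/dT * (term1 + term2)
t = 829*342*1000/34.8 * (0.002119047619 + 0.00273137931)
t = 39517 s

39517
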